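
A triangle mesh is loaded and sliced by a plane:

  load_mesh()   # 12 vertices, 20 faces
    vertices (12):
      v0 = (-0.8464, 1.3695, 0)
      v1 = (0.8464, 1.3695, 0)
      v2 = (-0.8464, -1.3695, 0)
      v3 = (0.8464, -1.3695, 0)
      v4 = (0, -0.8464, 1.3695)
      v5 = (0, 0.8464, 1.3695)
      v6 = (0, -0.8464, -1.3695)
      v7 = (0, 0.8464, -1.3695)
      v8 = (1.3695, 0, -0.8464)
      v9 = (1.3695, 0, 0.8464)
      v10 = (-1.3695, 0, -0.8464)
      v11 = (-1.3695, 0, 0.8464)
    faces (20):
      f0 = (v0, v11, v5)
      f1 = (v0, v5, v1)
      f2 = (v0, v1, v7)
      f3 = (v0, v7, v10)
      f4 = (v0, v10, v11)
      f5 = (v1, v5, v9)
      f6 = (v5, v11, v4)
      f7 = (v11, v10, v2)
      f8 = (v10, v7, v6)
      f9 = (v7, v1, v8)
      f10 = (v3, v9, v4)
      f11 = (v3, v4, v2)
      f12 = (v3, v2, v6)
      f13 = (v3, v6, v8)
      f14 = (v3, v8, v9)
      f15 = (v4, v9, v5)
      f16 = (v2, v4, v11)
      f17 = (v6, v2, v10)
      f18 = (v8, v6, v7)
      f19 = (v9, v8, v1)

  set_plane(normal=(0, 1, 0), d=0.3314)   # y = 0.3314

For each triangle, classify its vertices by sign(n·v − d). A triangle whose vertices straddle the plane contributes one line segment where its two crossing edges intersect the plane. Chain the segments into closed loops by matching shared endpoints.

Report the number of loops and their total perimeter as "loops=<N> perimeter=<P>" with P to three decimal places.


Straddling triangles (10 of 20):
  (v0,v11,v5) [+-+] → (-1.24292, 0.3314, 0.641583)–(-0.833285, 0.3314, 1.05121)  len=0.5793
  (v0,v7,v10) [++-] → (-0.833285, 0.3314, -1.05121)–(-1.24292, 0.3314, -0.641583)  len=0.5793
  (v0,v10,v11) [+--] → (-1.24292, 0.3314, -0.641583)–(-1.24292, 0.3314, 0.641583)  len=1.2832
  (v1,v5,v9) [++-] → (0.833285, 0.3314, 1.05121)–(1.24292, 0.3314, 0.641583)  len=0.5793
  (v5,v11,v4) [+--] → (-0.833285, 0.3314, 1.05121)–(0, 0.3314, 1.3695)  len=0.8920
  (v10,v7,v6) [-+-] → (-0.833285, 0.3314, -1.05121)–(0, 0.3314, -1.3695)  len=0.8920
  (v7,v1,v8) [++-] → (1.24292, 0.3314, -0.641583)–(0.833285, 0.3314, -1.05121)  len=0.5793
  (v4,v9,v5) [--+] → (0.833285, 0.3314, 1.05121)–(0, 0.3314, 1.3695)  len=0.8920
  (v8,v6,v7) [--+] → (0, 0.3314, -1.3695)–(0.833285, 0.3314, -1.05121)  len=0.8920
  (v9,v8,v1) [--+] → (1.24292, 0.3314, -0.641583)–(1.24292, 0.3314, 0.641583)  len=1.2832

Chained into 1 loop(s):
  loop 1: 10 segments, perimeter = 8.4516
Total perimeter = 8.452

loops=1 perimeter=8.452


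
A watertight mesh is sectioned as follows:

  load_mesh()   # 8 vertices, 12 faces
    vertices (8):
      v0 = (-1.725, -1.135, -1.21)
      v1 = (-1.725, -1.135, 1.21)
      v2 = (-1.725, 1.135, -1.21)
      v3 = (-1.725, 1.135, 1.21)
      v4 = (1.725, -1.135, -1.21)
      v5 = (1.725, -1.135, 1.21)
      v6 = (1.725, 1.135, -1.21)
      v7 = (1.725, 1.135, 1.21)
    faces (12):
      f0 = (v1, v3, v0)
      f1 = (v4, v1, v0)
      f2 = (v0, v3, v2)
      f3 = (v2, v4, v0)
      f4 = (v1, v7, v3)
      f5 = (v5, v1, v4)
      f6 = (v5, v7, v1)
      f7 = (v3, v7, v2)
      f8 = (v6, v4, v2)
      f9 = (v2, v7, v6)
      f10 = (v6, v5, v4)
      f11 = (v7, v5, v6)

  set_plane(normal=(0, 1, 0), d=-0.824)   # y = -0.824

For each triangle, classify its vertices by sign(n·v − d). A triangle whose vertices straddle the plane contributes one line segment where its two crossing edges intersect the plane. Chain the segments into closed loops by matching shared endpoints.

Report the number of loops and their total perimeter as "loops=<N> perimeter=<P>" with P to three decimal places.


loops=1 perimeter=11.740

Straddling triangles (8 of 12):
  (v1,v3,v0) [-+-] → (-1.725, -0.824, 1.21)–(-1.725, -0.824, -0.878449)  len=2.0884
  (v0,v3,v2) [-++] → (-1.725, -0.824, -0.878449)–(-1.725, -0.824, -1.21)  len=0.3316
  (v2,v4,v0) [+--] → (1.25233, -0.824, -1.21)–(-1.725, -0.824, -1.21)  len=2.9773
  (v1,v7,v3) [-++] → (-1.25233, -0.824, 1.21)–(-1.725, -0.824, 1.21)  len=0.4727
  (v5,v7,v1) [-+-] → (1.725, -0.824, 1.21)–(-1.25233, -0.824, 1.21)  len=2.9773
  (v6,v4,v2) [+-+] → (1.725, -0.824, -1.21)–(1.25233, -0.824, -1.21)  len=0.4727
  (v6,v5,v4) [+--] → (1.725, -0.824, 0.878449)–(1.725, -0.824, -1.21)  len=2.0884
  (v7,v5,v6) [+-+] → (1.725, -0.824, 1.21)–(1.725, -0.824, 0.878449)  len=0.3316

Chained into 1 loop(s):
  loop 1: 8 segments, perimeter = 11.7400
Total perimeter = 11.740


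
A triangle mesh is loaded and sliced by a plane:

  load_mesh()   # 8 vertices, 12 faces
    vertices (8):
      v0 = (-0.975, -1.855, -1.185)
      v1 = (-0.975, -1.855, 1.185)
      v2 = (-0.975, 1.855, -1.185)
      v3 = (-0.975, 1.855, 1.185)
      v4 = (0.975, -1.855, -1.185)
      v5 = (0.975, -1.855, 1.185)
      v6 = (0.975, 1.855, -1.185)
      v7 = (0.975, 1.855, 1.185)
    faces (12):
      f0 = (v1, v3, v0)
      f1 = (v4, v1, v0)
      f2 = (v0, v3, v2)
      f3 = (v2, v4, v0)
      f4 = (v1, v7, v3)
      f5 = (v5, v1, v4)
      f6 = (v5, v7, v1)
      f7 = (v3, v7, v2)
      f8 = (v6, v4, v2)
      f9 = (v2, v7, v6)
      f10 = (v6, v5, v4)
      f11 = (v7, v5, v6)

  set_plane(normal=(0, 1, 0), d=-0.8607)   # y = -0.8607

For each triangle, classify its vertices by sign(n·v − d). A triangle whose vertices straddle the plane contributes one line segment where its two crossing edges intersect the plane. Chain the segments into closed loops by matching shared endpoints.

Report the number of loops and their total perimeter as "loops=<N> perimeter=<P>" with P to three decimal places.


loops=1 perimeter=8.640

Straddling triangles (8 of 12):
  (v1,v3,v0) [-+-] → (-0.975, -0.8607, 1.185)–(-0.975, -0.8607, -0.549827)  len=1.7348
  (v0,v3,v2) [-++] → (-0.975, -0.8607, -0.549827)–(-0.975, -0.8607, -1.185)  len=0.6352
  (v2,v4,v0) [+--] → (0.452389, -0.8607, -1.185)–(-0.975, -0.8607, -1.185)  len=1.4274
  (v1,v7,v3) [-++] → (-0.452389, -0.8607, 1.185)–(-0.975, -0.8607, 1.185)  len=0.5226
  (v5,v7,v1) [-+-] → (0.975, -0.8607, 1.185)–(-0.452389, -0.8607, 1.185)  len=1.4274
  (v6,v4,v2) [+-+] → (0.975, -0.8607, -1.185)–(0.452389, -0.8607, -1.185)  len=0.5226
  (v6,v5,v4) [+--] → (0.975, -0.8607, 0.549827)–(0.975, -0.8607, -1.185)  len=1.7348
  (v7,v5,v6) [+-+] → (0.975, -0.8607, 1.185)–(0.975, -0.8607, 0.549827)  len=0.6352

Chained into 1 loop(s):
  loop 1: 8 segments, perimeter = 8.6400
Total perimeter = 8.640


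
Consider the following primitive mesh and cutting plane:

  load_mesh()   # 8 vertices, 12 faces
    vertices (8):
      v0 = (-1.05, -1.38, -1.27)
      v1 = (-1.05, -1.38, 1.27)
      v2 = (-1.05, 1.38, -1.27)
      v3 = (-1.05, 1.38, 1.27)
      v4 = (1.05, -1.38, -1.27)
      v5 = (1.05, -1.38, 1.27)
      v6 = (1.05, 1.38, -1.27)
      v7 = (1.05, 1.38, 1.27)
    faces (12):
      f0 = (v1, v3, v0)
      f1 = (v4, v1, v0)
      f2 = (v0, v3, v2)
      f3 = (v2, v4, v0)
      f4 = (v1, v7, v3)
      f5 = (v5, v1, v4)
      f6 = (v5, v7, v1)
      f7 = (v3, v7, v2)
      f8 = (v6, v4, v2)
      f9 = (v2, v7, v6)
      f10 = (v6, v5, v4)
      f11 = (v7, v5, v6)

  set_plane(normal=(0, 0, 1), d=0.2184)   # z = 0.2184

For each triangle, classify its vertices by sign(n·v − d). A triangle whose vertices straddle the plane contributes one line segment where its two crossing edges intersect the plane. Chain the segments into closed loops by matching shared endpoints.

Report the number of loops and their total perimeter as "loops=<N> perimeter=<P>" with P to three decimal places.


Straddling triangles (8 of 12):
  (v1,v3,v0) [++-] → (-1.05, 0.237317, 0.2184)–(-1.05, -1.38, 0.2184)  len=1.6173
  (v4,v1,v0) [-+-] → (-0.180567, -1.38, 0.2184)–(-1.05, -1.38, 0.2184)  len=0.8694
  (v0,v3,v2) [-+-] → (-1.05, 0.237317, 0.2184)–(-1.05, 1.38, 0.2184)  len=1.1427
  (v5,v1,v4) [++-] → (-0.180567, -1.38, 0.2184)–(1.05, -1.38, 0.2184)  len=1.2306
  (v3,v7,v2) [++-] → (0.180567, 1.38, 0.2184)–(-1.05, 1.38, 0.2184)  len=1.2306
  (v2,v7,v6) [-+-] → (0.180567, 1.38, 0.2184)–(1.05, 1.38, 0.2184)  len=0.8694
  (v6,v5,v4) [-+-] → (1.05, -0.237317, 0.2184)–(1.05, -1.38, 0.2184)  len=1.1427
  (v7,v5,v6) [++-] → (1.05, -0.237317, 0.2184)–(1.05, 1.38, 0.2184)  len=1.6173

Chained into 1 loop(s):
  loop 1: 8 segments, perimeter = 9.7200
Total perimeter = 9.720

loops=1 perimeter=9.720


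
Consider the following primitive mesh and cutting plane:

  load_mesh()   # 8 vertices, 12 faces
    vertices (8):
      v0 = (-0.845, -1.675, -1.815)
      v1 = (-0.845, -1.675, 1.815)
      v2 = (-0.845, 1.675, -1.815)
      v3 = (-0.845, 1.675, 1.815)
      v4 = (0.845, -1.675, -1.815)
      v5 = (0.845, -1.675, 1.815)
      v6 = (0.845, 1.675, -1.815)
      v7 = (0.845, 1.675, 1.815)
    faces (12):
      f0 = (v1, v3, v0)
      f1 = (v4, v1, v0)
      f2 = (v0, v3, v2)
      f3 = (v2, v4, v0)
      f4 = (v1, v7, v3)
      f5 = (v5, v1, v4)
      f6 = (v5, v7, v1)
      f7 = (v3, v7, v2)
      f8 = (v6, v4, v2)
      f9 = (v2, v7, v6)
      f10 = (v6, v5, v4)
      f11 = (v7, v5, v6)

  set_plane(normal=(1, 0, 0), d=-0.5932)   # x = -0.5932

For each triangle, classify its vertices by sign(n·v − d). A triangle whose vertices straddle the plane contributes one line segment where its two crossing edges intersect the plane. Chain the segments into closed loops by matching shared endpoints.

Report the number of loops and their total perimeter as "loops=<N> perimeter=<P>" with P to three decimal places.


Straddling triangles (8 of 12):
  (v4,v1,v0) [+--] → (-0.5932, -1.675, 1.27415)–(-0.5932, -1.675, -1.815)  len=3.0892
  (v2,v4,v0) [-+-] → (-0.5932, 1.17587, -1.815)–(-0.5932, -1.675, -1.815)  len=2.8509
  (v1,v7,v3) [-+-] → (-0.5932, -1.17587, 1.815)–(-0.5932, 1.675, 1.815)  len=2.8509
  (v5,v1,v4) [+-+] → (-0.5932, -1.675, 1.815)–(-0.5932, -1.675, 1.27415)  len=0.5408
  (v5,v7,v1) [++-] → (-0.5932, -1.17587, 1.815)–(-0.5932, -1.675, 1.815)  len=0.4991
  (v3,v7,v2) [-+-] → (-0.5932, 1.675, 1.815)–(-0.5932, 1.675, -1.27415)  len=3.0892
  (v6,v4,v2) [++-] → (-0.5932, 1.17587, -1.815)–(-0.5932, 1.675, -1.815)  len=0.4991
  (v2,v7,v6) [-++] → (-0.5932, 1.675, -1.27415)–(-0.5932, 1.675, -1.815)  len=0.5408

Chained into 1 loop(s):
  loop 1: 8 segments, perimeter = 13.9600
Total perimeter = 13.960

loops=1 perimeter=13.960


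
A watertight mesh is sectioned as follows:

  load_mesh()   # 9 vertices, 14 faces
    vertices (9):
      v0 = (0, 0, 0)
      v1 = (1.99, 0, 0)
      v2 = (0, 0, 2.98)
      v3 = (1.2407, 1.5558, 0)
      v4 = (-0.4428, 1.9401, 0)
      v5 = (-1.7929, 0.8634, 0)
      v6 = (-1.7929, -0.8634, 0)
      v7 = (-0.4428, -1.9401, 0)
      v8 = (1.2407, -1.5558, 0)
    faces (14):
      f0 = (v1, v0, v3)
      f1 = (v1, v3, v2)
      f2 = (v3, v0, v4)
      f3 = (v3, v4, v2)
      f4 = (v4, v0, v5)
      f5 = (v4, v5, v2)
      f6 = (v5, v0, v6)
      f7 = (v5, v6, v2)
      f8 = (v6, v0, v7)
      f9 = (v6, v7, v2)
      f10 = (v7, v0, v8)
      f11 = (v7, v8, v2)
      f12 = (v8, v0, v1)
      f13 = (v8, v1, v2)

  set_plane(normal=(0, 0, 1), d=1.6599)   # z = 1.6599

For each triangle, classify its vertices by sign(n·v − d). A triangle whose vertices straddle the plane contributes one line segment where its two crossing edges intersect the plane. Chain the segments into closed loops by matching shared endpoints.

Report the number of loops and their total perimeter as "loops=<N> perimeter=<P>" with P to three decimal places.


loops=1 perimeter=5.355

Straddling triangles (7 of 14):
  (v1,v3,v2) [--+] → (0.549613, 0.689199, 1.6599)–(0.881543, 0, 1.6599)  len=0.7650
  (v3,v4,v2) [--+] → (-0.196154, 0.859438, 1.6599)–(0.549613, 0.689199, 1.6599)  len=0.7650
  (v4,v5,v2) [--+] → (-0.794231, 0.382475, 1.6599)–(-0.196154, 0.859438, 1.6599)  len=0.7650
  (v5,v6,v2) [--+] → (-0.794231, -0.382475, 1.6599)–(-0.794231, 0.382475, 1.6599)  len=0.7649
  (v6,v7,v2) [--+] → (-0.196154, -0.859438, 1.6599)–(-0.794231, -0.382475, 1.6599)  len=0.7650
  (v7,v8,v2) [--+] → (0.549613, -0.689199, 1.6599)–(-0.196154, -0.859438, 1.6599)  len=0.7650
  (v8,v1,v2) [--+] → (0.881543, 0, 1.6599)–(0.549613, -0.689199, 1.6599)  len=0.7650

Chained into 1 loop(s):
  loop 1: 7 segments, perimeter = 5.3547
Total perimeter = 5.355


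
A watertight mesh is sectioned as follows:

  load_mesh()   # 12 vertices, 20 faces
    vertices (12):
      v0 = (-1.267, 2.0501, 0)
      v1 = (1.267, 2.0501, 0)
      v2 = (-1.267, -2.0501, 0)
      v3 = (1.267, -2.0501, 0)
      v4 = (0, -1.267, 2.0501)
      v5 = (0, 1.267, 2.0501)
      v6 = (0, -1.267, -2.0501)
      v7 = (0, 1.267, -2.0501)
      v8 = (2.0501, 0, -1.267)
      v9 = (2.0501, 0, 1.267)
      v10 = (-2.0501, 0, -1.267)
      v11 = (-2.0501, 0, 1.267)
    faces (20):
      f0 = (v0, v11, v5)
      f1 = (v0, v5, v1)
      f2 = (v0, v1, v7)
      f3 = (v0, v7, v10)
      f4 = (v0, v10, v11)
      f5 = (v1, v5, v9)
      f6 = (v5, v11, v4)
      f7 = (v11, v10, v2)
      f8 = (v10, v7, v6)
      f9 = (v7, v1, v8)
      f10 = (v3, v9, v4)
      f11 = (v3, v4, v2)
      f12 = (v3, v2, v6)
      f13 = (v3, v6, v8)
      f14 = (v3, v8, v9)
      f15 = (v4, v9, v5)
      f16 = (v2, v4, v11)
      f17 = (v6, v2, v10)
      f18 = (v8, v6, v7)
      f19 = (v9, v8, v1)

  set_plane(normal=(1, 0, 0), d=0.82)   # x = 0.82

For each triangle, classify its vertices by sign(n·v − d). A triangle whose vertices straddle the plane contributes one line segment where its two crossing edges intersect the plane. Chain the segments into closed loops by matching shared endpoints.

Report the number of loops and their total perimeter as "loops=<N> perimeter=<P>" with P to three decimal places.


loops=1 perimeter=11.872

Straddling triangles (10 of 20):
  (v0,v5,v1) [--+] → (0.82, 1.77382, 0.723279)–(0.82, 2.0501, 0)  len=0.7742
  (v0,v1,v7) [-+-] → (0.82, 2.0501, 0)–(0.82, 1.77382, -0.723279)  len=0.7742
  (v1,v5,v9) [+-+] → (0.82, 1.77382, 0.723279)–(0.82, 0.760225, 1.73688)  len=1.4334
  (v7,v1,v8) [-++] → (0.82, 1.77382, -0.723279)–(0.82, 0.760225, -1.73688)  len=1.4334
  (v3,v9,v4) [++-] → (0.82, -0.760225, 1.73688)–(0.82, -1.77382, 0.723279)  len=1.4334
  (v3,v4,v2) [+--] → (0.82, -1.77382, 0.723279)–(0.82, -2.0501, 0)  len=0.7742
  (v3,v2,v6) [+--] → (0.82, -2.0501, 0)–(0.82, -1.77382, -0.723279)  len=0.7742
  (v3,v6,v8) [+-+] → (0.82, -1.77382, -0.723279)–(0.82, -0.760225, -1.73688)  len=1.4334
  (v4,v9,v5) [-+-] → (0.82, -0.760225, 1.73688)–(0.82, 0.760225, 1.73688)  len=1.5204
  (v8,v6,v7) [+--] → (0.82, -0.760225, -1.73688)–(0.82, 0.760225, -1.73688)  len=1.5204

Chained into 1 loop(s):
  loop 1: 10 segments, perimeter = 11.8717
Total perimeter = 11.872


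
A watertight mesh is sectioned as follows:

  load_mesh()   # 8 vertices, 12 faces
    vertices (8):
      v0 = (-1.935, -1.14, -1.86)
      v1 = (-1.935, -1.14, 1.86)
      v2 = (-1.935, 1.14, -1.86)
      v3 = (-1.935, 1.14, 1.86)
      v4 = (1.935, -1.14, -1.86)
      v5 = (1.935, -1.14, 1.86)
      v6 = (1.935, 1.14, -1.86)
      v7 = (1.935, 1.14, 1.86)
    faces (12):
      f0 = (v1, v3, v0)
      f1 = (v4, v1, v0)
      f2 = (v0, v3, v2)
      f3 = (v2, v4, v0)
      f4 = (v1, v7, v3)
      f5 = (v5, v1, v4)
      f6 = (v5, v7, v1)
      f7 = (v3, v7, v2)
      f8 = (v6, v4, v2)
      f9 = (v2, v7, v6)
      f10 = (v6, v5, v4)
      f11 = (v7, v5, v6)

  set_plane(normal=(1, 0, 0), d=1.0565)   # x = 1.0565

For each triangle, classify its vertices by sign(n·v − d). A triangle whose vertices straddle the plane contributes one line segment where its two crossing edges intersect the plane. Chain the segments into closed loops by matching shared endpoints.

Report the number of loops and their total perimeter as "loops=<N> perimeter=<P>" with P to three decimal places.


Straddling triangles (8 of 12):
  (v4,v1,v0) [+--] → (1.0565, -1.14, -1.01555)–(1.0565, -1.14, -1.86)  len=0.8444
  (v2,v4,v0) [-+-] → (1.0565, -0.622434, -1.86)–(1.0565, -1.14, -1.86)  len=0.5176
  (v1,v7,v3) [-+-] → (1.0565, 0.622434, 1.86)–(1.0565, 1.14, 1.86)  len=0.5176
  (v5,v1,v4) [+-+] → (1.0565, -1.14, 1.86)–(1.0565, -1.14, -1.01555)  len=2.8756
  (v5,v7,v1) [++-] → (1.0565, 0.622434, 1.86)–(1.0565, -1.14, 1.86)  len=1.7624
  (v3,v7,v2) [-+-] → (1.0565, 1.14, 1.86)–(1.0565, 1.14, 1.01555)  len=0.8444
  (v6,v4,v2) [++-] → (1.0565, -0.622434, -1.86)–(1.0565, 1.14, -1.86)  len=1.7624
  (v2,v7,v6) [-++] → (1.0565, 1.14, 1.01555)–(1.0565, 1.14, -1.86)  len=2.8756

Chained into 1 loop(s):
  loop 1: 8 segments, perimeter = 12.0000
Total perimeter = 12.000

loops=1 perimeter=12.000


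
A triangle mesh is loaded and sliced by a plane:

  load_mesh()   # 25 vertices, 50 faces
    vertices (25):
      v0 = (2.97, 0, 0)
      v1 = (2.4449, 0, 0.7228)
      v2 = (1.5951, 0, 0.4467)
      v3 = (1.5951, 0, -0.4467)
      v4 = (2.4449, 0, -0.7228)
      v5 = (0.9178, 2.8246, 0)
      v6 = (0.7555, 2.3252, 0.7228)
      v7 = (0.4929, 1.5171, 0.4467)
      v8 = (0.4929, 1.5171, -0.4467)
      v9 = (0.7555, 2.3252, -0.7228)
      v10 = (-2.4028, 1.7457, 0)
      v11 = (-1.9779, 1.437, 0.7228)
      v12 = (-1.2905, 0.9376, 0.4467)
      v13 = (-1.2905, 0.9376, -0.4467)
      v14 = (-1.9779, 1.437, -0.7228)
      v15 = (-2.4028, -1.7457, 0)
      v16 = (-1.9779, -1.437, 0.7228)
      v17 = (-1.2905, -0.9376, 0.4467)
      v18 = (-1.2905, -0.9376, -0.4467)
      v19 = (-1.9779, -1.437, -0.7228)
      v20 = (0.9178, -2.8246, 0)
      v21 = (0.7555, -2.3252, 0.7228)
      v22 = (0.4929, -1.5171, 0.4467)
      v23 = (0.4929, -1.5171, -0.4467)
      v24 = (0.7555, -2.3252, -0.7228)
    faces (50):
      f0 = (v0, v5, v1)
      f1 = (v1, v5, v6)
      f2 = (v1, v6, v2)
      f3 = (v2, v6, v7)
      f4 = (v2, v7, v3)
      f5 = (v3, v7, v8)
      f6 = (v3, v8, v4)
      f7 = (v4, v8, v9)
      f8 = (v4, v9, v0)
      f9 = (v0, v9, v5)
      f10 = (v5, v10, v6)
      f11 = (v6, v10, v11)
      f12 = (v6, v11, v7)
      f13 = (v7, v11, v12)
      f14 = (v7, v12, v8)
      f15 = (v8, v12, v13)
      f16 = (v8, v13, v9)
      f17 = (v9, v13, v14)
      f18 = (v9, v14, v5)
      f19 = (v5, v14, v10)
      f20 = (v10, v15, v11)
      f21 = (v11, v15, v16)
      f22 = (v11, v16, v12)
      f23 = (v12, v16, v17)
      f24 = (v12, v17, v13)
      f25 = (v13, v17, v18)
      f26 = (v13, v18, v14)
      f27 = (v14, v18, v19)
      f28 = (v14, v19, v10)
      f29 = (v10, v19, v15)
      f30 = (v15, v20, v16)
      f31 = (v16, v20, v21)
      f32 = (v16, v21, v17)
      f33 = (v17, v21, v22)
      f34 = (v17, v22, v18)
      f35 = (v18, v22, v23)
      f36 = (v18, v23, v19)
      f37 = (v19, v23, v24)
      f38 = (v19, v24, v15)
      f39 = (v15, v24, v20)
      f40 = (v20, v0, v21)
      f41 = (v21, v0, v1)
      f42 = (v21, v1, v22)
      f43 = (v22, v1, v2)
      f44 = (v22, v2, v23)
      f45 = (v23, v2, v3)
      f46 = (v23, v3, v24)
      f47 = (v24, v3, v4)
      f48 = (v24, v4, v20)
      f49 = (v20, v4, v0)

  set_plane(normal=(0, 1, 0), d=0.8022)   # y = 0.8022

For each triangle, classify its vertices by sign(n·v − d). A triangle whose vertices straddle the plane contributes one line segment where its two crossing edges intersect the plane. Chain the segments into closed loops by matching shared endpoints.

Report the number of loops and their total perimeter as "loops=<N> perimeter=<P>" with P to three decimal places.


loops=2 perimeter=8.519

Straddling triangles (20 of 50):
  (v0,v5,v1) [-+-] → (2.38717, 0.8022, 0)–(2.0112, 0.8022, 0.517521)  len=0.6397
  (v1,v5,v6) [-++] → (2.0112, 0.8022, 0.517521)–(1.86205, 0.8022, 0.7228)  len=0.2537
  (v1,v6,v2) [-+-] → (1.86205, 0.8022, 0.7228)–(1.30544, 0.8022, 0.541955)  len=0.5853
  (v2,v6,v7) [-++] → (1.30544, 0.8022, 0.541955)–(1.01229, 0.8022, 0.4467)  len=0.3082
  (v2,v7,v3) [-+-] → (1.01229, 0.8022, 0.4467)–(1.01229, 0.8022, 0.0257049)  len=0.4210
  (v3,v7,v8) [-++] → (1.01229, 0.8022, 0.0257049)–(1.01229, 0.8022, -0.4467)  len=0.4724
  (v3,v8,v4) [-+-] → (1.01229, 0.8022, -0.4467)–(1.41274, 0.8022, -0.576806)  len=0.4211
  (v4,v8,v9) [-++] → (1.41274, 0.8022, -0.576806)–(1.86205, 0.8022, -0.7228)  len=0.4724
  (v4,v9,v0) [-+-] → (1.86205, 0.8022, -0.7228)–(2.20599, 0.8022, -0.249368)  len=0.5852
  (v0,v9,v5) [-++] → (2.20599, 0.8022, -0.249368)–(2.38717, 0.8022, 0)  len=0.3082
  (v10,v15,v11) [+-+] → (-2.4028, 0.8022, 0)–(-2.06265, 0.8022, 0.578635)  len=0.6712
  (v11,v15,v16) [+--] → (-2.06265, 0.8022, 0.578635)–(-1.9779, 0.8022, 0.7228)  len=0.1672
  (v11,v16,v12) [+-+] → (-1.9779, 0.8022, 0.7228)–(-1.3297, 0.8022, 0.462443)  len=0.6985
  (v12,v16,v17) [+--] → (-1.3297, 0.8022, 0.462443)–(-1.2905, 0.8022, 0.4467)  len=0.0422
  (v12,v17,v13) [+-+] → (-1.2905, 0.8022, 0.4467)–(-1.2905, 0.8022, -0.382191)  len=0.8289
  (v13,v17,v18) [+--] → (-1.2905, 0.8022, -0.382191)–(-1.2905, 0.8022, -0.4467)  len=0.0645
  (v13,v18,v14) [+-+] → (-1.2905, 0.8022, -0.4467)–(-1.79414, 0.8022, -0.64899)  len=0.5427
  (v14,v18,v19) [+--] → (-1.79414, 0.8022, -0.64899)–(-1.9779, 0.8022, -0.7228)  len=0.1980
  (v14,v19,v10) [+-+] → (-1.9779, 0.8022, -0.7228)–(-2.27684, 0.8022, -0.214271)  len=0.5899
  (v10,v19,v15) [+--] → (-2.27684, 0.8022, -0.214271)–(-2.4028, 0.8022, 0)  len=0.2486

Chained into 2 loop(s):
  loop 1: 10 segments, perimeter = 4.4672
  loop 2: 10 segments, perimeter = 4.0518
Total perimeter = 8.519


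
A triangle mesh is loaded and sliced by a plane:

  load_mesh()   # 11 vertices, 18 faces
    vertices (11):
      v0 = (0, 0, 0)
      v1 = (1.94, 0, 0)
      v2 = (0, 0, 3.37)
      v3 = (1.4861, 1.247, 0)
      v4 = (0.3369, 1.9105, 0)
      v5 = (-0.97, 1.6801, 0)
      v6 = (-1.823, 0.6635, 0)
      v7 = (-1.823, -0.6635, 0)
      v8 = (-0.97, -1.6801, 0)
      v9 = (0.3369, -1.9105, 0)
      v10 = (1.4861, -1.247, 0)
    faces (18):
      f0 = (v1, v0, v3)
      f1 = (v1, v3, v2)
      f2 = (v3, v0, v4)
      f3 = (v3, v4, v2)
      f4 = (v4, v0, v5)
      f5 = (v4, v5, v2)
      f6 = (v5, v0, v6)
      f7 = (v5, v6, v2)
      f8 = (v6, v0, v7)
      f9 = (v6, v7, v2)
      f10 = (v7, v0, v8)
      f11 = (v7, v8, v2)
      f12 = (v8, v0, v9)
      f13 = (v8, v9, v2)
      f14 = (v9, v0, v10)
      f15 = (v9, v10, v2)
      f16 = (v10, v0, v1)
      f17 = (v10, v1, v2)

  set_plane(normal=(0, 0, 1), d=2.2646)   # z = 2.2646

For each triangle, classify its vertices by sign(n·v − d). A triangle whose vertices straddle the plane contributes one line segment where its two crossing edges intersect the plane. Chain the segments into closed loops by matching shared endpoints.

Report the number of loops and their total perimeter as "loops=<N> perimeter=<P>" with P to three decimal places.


loops=1 perimeter=3.918

Straddling triangles (9 of 18):
  (v1,v3,v2) [--+] → (0.487458, 0.409031, 2.2646)–(0.636343, 0, 2.2646)  len=0.4353
  (v3,v4,v2) [--+] → (0.110507, 0.626667, 2.2646)–(0.487458, 0.409031, 2.2646)  len=0.4353
  (v4,v5,v2) [--+] → (-0.318172, 0.551093, 2.2646)–(0.110507, 0.626667, 2.2646)  len=0.4353
  (v5,v6,v2) [--+] → (-0.597966, 0.217636, 2.2646)–(-0.318172, 0.551093, 2.2646)  len=0.4353
  (v6,v7,v2) [--+] → (-0.597966, -0.217636, 2.2646)–(-0.597966, 0.217636, 2.2646)  len=0.4353
  (v7,v8,v2) [--+] → (-0.318172, -0.551093, 2.2646)–(-0.597966, -0.217636, 2.2646)  len=0.4353
  (v8,v9,v2) [--+] → (0.110507, -0.626667, 2.2646)–(-0.318172, -0.551093, 2.2646)  len=0.4353
  (v9,v10,v2) [--+] → (0.487458, -0.409031, 2.2646)–(0.110507, -0.626667, 2.2646)  len=0.4353
  (v10,v1,v2) [--+] → (0.636343, 0, 2.2646)–(0.487458, -0.409031, 2.2646)  len=0.4353

Chained into 1 loop(s):
  loop 1: 9 segments, perimeter = 3.9175
Total perimeter = 3.918


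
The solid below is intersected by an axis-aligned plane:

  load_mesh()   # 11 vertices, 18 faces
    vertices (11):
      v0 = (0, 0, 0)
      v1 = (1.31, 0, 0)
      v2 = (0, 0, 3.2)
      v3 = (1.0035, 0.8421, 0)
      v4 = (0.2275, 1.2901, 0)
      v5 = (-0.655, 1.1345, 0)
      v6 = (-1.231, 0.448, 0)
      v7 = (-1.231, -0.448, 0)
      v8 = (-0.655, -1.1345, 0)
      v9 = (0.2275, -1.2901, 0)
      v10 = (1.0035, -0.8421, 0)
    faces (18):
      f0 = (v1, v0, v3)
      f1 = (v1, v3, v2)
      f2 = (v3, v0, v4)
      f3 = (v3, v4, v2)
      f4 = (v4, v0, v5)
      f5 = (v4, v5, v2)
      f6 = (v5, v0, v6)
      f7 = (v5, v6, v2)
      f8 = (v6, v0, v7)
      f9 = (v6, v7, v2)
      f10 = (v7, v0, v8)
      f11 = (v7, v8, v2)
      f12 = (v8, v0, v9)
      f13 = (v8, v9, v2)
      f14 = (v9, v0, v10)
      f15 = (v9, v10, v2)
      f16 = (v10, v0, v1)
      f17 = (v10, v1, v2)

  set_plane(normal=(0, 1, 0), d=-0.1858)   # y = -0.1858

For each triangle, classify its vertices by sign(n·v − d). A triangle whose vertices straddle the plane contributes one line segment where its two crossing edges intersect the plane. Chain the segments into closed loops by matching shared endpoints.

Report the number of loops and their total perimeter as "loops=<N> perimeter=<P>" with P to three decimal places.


Straddling triangles (10 of 18):
  (v6,v0,v7) [++-] → (-0.510535, -0.1858, 0)–(-1.231, -0.1858, 0)  len=0.7205
  (v6,v7,v2) [+-+] → (-1.231, -0.1858, 0)–(-0.510535, -0.1858, 1.87286)  len=2.0067
  (v7,v0,v8) [-+-] → (-0.510535, -0.1858, 0)–(-0.107271, -0.1858, 0)  len=0.4033
  (v7,v8,v2) [--+] → (-0.107271, -0.1858, 2.67593)–(-0.510535, -0.1858, 1.87286)  len=0.8986
  (v8,v0,v9) [-+-] → (-0.107271, -0.1858, 0)–(0.0327645, -0.1858, 0)  len=0.1400
  (v8,v9,v2) [--+] → (0.0327645, -0.1858, 2.73914)–(-0.107271, -0.1858, 2.67593)  len=0.1536
  (v9,v0,v10) [-+-] → (0.0327645, -0.1858, 0)–(0.221411, -0.1858, 0)  len=0.1886
  (v9,v10,v2) [--+] → (0.221411, -0.1858, 2.49396)–(0.0327645, -0.1858, 2.73914)  len=0.3094
  (v10,v0,v1) [-++] → (0.221411, -0.1858, 0)–(1.24237, -0.1858, 0)  len=1.0210
  (v10,v1,v2) [-++] → (1.24237, -0.1858, 0)–(0.221411, -0.1858, 2.49396)  len=2.6948

Chained into 1 loop(s):
  loop 1: 10 segments, perimeter = 8.5365
Total perimeter = 8.537

loops=1 perimeter=8.537


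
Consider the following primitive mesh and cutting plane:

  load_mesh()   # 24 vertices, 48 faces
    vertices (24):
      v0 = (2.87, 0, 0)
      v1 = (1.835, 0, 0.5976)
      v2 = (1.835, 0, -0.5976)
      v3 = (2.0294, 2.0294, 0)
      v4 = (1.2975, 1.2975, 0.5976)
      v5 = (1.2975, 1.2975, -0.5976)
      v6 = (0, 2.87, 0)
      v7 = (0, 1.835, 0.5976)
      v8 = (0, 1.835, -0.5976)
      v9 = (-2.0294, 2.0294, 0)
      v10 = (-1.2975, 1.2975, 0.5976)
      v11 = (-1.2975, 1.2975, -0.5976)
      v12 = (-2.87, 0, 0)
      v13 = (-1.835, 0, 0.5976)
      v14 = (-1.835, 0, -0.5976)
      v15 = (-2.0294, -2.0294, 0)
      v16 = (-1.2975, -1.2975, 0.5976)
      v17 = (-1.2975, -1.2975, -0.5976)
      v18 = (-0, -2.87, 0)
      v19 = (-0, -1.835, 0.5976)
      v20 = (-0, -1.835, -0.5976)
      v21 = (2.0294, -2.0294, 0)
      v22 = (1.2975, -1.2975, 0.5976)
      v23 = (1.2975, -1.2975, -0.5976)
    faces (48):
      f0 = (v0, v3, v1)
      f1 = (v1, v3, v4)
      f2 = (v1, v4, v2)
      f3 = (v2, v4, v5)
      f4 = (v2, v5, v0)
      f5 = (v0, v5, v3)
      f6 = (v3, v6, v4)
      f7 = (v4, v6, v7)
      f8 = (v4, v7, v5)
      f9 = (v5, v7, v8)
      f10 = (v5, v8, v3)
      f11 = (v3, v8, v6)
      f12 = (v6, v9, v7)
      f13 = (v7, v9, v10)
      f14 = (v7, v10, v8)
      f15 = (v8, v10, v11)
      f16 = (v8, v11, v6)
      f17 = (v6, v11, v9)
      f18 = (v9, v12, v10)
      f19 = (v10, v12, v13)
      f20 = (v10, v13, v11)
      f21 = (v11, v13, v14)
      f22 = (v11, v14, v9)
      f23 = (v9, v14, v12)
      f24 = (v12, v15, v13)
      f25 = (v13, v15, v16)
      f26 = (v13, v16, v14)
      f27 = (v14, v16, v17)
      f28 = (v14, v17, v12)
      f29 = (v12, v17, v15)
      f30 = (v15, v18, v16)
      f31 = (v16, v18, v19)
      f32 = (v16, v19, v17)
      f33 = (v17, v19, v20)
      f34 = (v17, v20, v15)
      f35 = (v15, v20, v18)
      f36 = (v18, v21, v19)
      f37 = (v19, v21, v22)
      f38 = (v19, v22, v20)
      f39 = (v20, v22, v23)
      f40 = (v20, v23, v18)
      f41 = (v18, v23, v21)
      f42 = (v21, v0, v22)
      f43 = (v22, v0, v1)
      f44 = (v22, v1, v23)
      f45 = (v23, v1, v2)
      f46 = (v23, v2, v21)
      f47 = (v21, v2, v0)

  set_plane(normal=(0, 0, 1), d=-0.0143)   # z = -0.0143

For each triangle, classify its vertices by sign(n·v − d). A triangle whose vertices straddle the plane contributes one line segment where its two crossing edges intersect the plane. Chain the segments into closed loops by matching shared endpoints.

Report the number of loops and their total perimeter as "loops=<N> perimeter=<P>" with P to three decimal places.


Straddling triangles (32 of 48):
  (v1,v4,v2) [++-] → (1.57268, 0.633226, -0.0143)–(1.835, 0, -0.0143)  len=0.6854
  (v2,v4,v5) [-+-] → (1.57268, 0.633226, -0.0143)–(1.2975, 1.2975, -0.0143)  len=0.7190
  (v2,v5,v0) [--+] → (2.83237, 0.0310479, -0.0143)–(2.84523, 0, -0.0143)  len=0.0336
  (v0,v5,v3) [+-+] → (2.83237, 0.0310479, -0.0143)–(2.01189, 2.01189, -0.0143)  len=2.1440
  (v4,v7,v5) [++-] → (0.664274, 1.55982, -0.0143)–(1.2975, 1.2975, -0.0143)  len=0.6854
  (v5,v7,v8) [-+-] → (0.664274, 1.55982, -0.0143)–(0, 1.835, -0.0143)  len=0.7190
  (v5,v8,v3) [--+] → (1.98084, 2.02475, -0.0143)–(2.01189, 2.01189, -0.0143)  len=0.0336
  (v3,v8,v6) [+-+] → (1.98084, 2.02475, -0.0143)–(0, 2.84523, -0.0143)  len=2.1440
  (v7,v10,v8) [++-] → (-0.633226, 1.57268, -0.0143)–(0, 1.835, -0.0143)  len=0.6854
  (v8,v10,v11) [-+-] → (-0.633226, 1.57268, -0.0143)–(-1.2975, 1.2975, -0.0143)  len=0.7190
  (v8,v11,v6) [--+] → (-0.0310479, 2.83237, -0.0143)–(0, 2.84523, -0.0143)  len=0.0336
  (v6,v11,v9) [+-+] → (-0.0310479, 2.83237, -0.0143)–(-2.01189, 2.01189, -0.0143)  len=2.1440
  (v10,v13,v11) [++-] → (-1.55982, 0.664274, -0.0143)–(-1.2975, 1.2975, -0.0143)  len=0.6854
  (v11,v13,v14) [-+-] → (-1.55982, 0.664274, -0.0143)–(-1.835, 0, -0.0143)  len=0.7190
  (v11,v14,v9) [--+] → (-2.02475, 1.98084, -0.0143)–(-2.01189, 2.01189, -0.0143)  len=0.0336
  (v9,v14,v12) [+-+] → (-2.02475, 1.98084, -0.0143)–(-2.84523, 0, -0.0143)  len=2.1440
  (v13,v16,v14) [++-] → (-1.57268, -0.633226, -0.0143)–(-1.835, 0, -0.0143)  len=0.6854
  (v14,v16,v17) [-+-] → (-1.57268, -0.633226, -0.0143)–(-1.2975, -1.2975, -0.0143)  len=0.7190
  (v14,v17,v12) [--+] → (-2.83237, -0.0310479, -0.0143)–(-2.84523, 0, -0.0143)  len=0.0336
  (v12,v17,v15) [+-+] → (-2.83237, -0.0310479, -0.0143)–(-2.01189, -2.01189, -0.0143)  len=2.1440
  (v16,v19,v17) [++-] → (-0.664274, -1.55982, -0.0143)–(-1.2975, -1.2975, -0.0143)  len=0.6854
  (v17,v19,v20) [-+-] → (-0.664274, -1.55982, -0.0143)–(0, -1.835, -0.0143)  len=0.7190
  (v17,v20,v15) [--+] → (-1.98084, -2.02475, -0.0143)–(-2.01189, -2.01189, -0.0143)  len=0.0336
  (v15,v20,v18) [+-+] → (-1.98084, -2.02475, -0.0143)–(0, -2.84523, -0.0143)  len=2.1440
  (v19,v22,v20) [++-] → (0.633226, -1.57268, -0.0143)–(0, -1.835, -0.0143)  len=0.6854
  (v20,v22,v23) [-+-] → (0.633226, -1.57268, -0.0143)–(1.2975, -1.2975, -0.0143)  len=0.7190
  (v20,v23,v18) [--+] → (0.0310479, -2.83237, -0.0143)–(0, -2.84523, -0.0143)  len=0.0336
  (v18,v23,v21) [+-+] → (0.0310479, -2.83237, -0.0143)–(2.01189, -2.01189, -0.0143)  len=2.1440
  (v22,v1,v23) [++-] → (1.55982, -0.664274, -0.0143)–(1.2975, -1.2975, -0.0143)  len=0.6854
  (v23,v1,v2) [-+-] → (1.55982, -0.664274, -0.0143)–(1.835, 0, -0.0143)  len=0.7190
  (v23,v2,v21) [--+] → (2.02475, -1.98084, -0.0143)–(2.01189, -2.01189, -0.0143)  len=0.0336
  (v21,v2,v0) [+-+] → (2.02475, -1.98084, -0.0143)–(2.84523, 0, -0.0143)  len=2.1440

Chained into 2 loop(s):
  loop 1: 16 segments, perimeter = 11.2354
  loop 2: 16 segments, perimeter = 17.4212
Total perimeter = 28.657

loops=2 perimeter=28.657


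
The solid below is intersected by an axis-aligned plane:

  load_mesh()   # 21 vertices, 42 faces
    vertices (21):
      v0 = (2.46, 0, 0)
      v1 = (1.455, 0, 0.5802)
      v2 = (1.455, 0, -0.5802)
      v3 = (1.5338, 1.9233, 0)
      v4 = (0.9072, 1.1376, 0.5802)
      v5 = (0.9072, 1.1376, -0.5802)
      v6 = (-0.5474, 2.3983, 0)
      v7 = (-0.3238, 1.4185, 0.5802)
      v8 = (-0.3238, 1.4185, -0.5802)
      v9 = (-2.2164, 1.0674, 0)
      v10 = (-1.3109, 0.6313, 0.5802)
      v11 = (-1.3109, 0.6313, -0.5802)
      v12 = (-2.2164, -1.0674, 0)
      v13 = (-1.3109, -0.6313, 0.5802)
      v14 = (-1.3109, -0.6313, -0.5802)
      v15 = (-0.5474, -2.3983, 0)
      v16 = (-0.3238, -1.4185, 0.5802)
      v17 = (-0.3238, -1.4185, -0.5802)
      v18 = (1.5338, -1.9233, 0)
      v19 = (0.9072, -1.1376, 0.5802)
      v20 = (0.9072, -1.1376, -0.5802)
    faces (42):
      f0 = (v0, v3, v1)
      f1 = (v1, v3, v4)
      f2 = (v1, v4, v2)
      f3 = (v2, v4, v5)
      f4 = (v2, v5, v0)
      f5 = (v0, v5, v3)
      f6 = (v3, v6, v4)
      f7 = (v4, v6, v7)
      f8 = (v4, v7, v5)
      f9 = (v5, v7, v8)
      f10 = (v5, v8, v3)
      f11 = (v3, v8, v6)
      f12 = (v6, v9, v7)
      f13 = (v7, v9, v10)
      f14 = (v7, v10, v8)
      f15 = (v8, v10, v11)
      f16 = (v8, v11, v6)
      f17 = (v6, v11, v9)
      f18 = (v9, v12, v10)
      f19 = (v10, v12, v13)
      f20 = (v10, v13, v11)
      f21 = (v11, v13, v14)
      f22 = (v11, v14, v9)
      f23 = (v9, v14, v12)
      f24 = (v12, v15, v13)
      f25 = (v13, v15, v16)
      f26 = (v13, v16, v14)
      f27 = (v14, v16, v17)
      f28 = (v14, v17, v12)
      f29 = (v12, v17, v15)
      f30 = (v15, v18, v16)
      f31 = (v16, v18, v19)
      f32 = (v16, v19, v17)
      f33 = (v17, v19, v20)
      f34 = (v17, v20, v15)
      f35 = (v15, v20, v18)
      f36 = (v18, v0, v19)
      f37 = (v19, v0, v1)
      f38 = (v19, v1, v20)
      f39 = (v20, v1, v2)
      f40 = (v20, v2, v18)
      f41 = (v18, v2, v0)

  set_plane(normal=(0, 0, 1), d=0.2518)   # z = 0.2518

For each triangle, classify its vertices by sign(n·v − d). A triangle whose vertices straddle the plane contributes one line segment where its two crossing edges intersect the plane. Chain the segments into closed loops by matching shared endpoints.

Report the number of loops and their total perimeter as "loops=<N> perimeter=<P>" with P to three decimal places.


Straddling triangles (28 of 42):
  (v0,v3,v1) [--+] → (1.4996, 1.08861, 0.2518)–(2.02384, 0, 0.2518)  len=1.2083
  (v1,v3,v4) [+-+] → (1.4996, 1.08861, 0.2518)–(1.26186, 1.58232, 0.2518)  len=0.5480
  (v1,v4,v2) [++-] → (1.06223, 0.815653, 0.2518)–(1.455, 0, 0.2518)  len=0.9053
  (v2,v4,v5) [-+-] → (1.06223, 0.815653, 0.2518)–(0.9072, 1.1376, 0.2518)  len=0.3573
  (v3,v6,v4) [--+] → (0.0838794, 1.85117, 0.2518)–(1.26186, 1.58232, 0.2518)  len=1.2083
  (v4,v6,v7) [+-+] → (0.0838794, 1.85117, 0.2518)–(-0.45036, 1.97308, 0.2518)  len=0.5480
  (v4,v7,v5) [++-] → (0.0245802, 1.339, 0.2518)–(0.9072, 1.1376, 0.2518)  len=0.9053
  (v5,v7,v8) [-+-] → (0.0245802, 1.339, 0.2518)–(-0.3238, 1.4185, 0.2518)  len=0.3573
  (v6,v9,v7) [--+] → (-1.39503, 1.21977, 0.2518)–(-0.45036, 1.97308, 0.2518)  len=1.2083
  (v7,v9,v10) [+-+] → (-1.39503, 1.21977, 0.2518)–(-1.82342, 0.878138, 0.2518)  len=0.5479
  (v7,v10,v8) [++-] → (-1.03154, 0.854082, 0.2518)–(-0.3238, 1.4185, 0.2518)  len=0.9052
  (v8,v10,v11) [-+-] → (-1.03154, 0.854082, 0.2518)–(-1.3109, 0.6313, 0.2518)  len=0.3573
  (v9,v12,v10) [--+] → (-1.82342, -0.330184, 0.2518)–(-1.82342, 0.878138, 0.2518)  len=1.2083
  (v10,v12,v13) [+-+] → (-1.82342, -0.330184, 0.2518)–(-1.82342, -0.878138, 0.2518)  len=0.5480
  (v10,v13,v11) [++-] → (-1.3109, -0.273977, 0.2518)–(-1.3109, 0.6313, 0.2518)  len=0.9053
  (v11,v13,v14) [-+-] → (-1.3109, -0.273977, 0.2518)–(-1.3109, -0.6313, 0.2518)  len=0.3573
  (v12,v15,v13) [--+] → (-0.87875, -1.63144, 0.2518)–(-1.82342, -0.878138, 0.2518)  len=1.2083
  (v13,v15,v16) [+-+] → (-0.87875, -1.63144, 0.2518)–(-0.45036, -1.97308, 0.2518)  len=0.5479
  (v13,v16,v14) [++-] → (-0.603155, -1.19572, 0.2518)–(-1.3109, -0.6313, 0.2518)  len=0.9052
  (v14,v16,v17) [-+-] → (-0.603155, -1.19572, 0.2518)–(-0.3238, -1.4185, 0.2518)  len=0.3573
  (v15,v18,v16) [--+] → (0.727623, -1.70422, 0.2518)–(-0.45036, -1.97308, 0.2518)  len=1.2083
  (v16,v18,v19) [+-+] → (0.727623, -1.70422, 0.2518)–(1.26186, -1.58232, 0.2518)  len=0.5480
  (v16,v19,v17) [++-] → (0.55882, -1.2171, 0.2518)–(-0.3238, -1.4185, 0.2518)  len=0.9053
  (v17,v19,v20) [-+-] → (0.55882, -1.2171, 0.2518)–(0.9072, -1.1376, 0.2518)  len=0.3573
  (v18,v0,v19) [--+] → (1.7861, -0.493705, 0.2518)–(1.26186, -1.58232, 0.2518)  len=1.2083
  (v19,v0,v1) [+-+] → (1.7861, -0.493705, 0.2518)–(2.02384, 0, 0.2518)  len=0.5480
  (v19,v1,v20) [++-] → (1.29997, -0.321947, 0.2518)–(0.9072, -1.1376, 0.2518)  len=0.9053
  (v20,v1,v2) [-+-] → (1.29997, -0.321947, 0.2518)–(1.455, 0, 0.2518)  len=0.3573

Chained into 2 loop(s):
  loop 1: 14 segments, perimeter = 12.2936
  loop 2: 14 segments, perimeter = 8.8382
Total perimeter = 21.132

loops=2 perimeter=21.132


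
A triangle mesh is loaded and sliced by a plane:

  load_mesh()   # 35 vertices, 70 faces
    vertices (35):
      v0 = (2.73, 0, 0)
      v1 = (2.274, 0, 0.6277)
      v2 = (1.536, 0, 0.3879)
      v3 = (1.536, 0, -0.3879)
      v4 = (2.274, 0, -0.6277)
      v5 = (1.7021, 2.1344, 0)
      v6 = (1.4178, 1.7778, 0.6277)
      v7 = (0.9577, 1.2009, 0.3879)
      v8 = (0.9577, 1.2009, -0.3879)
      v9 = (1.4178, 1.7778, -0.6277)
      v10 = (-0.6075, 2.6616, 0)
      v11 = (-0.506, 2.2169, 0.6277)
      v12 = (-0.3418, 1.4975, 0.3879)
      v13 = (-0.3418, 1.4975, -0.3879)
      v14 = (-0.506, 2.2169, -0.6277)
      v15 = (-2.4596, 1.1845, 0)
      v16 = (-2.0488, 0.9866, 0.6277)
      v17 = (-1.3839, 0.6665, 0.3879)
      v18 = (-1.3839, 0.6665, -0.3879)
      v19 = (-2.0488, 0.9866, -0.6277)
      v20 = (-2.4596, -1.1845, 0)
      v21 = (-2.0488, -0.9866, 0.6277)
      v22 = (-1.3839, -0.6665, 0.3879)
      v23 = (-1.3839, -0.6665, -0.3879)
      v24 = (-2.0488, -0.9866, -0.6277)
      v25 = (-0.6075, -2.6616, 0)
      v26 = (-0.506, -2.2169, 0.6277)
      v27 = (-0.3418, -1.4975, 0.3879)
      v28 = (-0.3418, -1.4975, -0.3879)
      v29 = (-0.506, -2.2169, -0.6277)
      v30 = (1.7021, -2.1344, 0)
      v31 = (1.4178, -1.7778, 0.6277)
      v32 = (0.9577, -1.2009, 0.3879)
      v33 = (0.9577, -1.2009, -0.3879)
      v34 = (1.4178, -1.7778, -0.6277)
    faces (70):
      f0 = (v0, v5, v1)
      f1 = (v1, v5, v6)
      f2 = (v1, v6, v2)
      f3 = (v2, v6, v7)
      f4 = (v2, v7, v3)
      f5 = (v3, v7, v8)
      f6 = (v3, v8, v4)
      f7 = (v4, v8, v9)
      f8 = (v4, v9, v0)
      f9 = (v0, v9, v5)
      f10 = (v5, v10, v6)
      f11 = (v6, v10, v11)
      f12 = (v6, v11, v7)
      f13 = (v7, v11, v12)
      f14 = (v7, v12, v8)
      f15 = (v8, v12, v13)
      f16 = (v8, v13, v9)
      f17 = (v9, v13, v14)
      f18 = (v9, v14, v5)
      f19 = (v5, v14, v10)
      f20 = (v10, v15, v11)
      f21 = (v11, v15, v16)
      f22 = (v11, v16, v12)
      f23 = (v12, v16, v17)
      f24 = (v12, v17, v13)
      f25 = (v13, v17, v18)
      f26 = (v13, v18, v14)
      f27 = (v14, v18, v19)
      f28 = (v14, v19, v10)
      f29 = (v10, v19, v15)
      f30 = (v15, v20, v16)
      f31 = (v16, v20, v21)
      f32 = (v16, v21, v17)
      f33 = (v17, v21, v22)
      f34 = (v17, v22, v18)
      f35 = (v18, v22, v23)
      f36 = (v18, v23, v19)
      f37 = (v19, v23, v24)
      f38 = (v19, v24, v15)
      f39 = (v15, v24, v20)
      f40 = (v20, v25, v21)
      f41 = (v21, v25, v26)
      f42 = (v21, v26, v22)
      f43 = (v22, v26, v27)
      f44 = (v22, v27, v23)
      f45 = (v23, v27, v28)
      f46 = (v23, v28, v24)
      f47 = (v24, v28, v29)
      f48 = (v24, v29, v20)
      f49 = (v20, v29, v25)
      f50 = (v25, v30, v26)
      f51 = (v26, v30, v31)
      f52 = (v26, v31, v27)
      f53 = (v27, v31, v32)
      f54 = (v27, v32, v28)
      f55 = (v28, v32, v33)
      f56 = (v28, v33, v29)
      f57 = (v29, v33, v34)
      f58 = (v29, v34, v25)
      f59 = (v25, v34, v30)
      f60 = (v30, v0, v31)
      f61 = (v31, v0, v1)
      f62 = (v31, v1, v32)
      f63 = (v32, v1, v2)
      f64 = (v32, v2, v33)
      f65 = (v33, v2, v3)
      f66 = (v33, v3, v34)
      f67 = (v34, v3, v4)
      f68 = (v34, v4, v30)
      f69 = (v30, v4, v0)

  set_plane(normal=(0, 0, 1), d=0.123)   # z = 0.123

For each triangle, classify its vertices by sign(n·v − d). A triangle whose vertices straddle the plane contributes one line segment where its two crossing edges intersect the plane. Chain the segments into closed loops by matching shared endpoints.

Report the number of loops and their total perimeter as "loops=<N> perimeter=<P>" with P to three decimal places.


Straddling triangles (28 of 70):
  (v0,v5,v1) [--+] → (1.81417, 1.71616, 0.123)–(2.64065, 0, 0.123)  len=1.9048
  (v1,v5,v6) [+-+] → (1.81417, 1.71616, 0.123)–(1.64639, 2.06452, 0.123)  len=0.3867
  (v2,v7,v3) [++-] → (1.15516, 0.790848, 0.123)–(1.536, 0, 0.123)  len=0.8778
  (v3,v7,v8) [-+-] → (1.15516, 0.790848, 0.123)–(0.9577, 1.2009, 0.123)  len=0.4551
  (v5,v10,v6) [--+] → (-0.210635, 2.48842, 0.123)–(1.64639, 2.06452, 0.123)  len=1.9048
  (v6,v10,v11) [+-+] → (-0.210635, 2.48842, 0.123)–(-0.587611, 2.57446, 0.123)  len=0.3867
  (v7,v12,v8) [++-] → (0.101919, 1.39622, 0.123)–(0.9577, 1.2009, 0.123)  len=0.8778
  (v8,v12,v13) [-+-] → (0.101919, 1.39622, 0.123)–(-0.3418, 1.4975, 0.123)  len=0.4551
  (v10,v15,v11) [--+] → (-2.07679, 1.3868, 0.123)–(-0.587611, 2.57446, 0.123)  len=1.9048
  (v11,v15,v16) [+-+] → (-2.07679, 1.3868, 0.123)–(-2.3791, 1.14572, 0.123)  len=0.3867
  (v12,v17,v13) [++-] → (-1.02807, 0.950248, 0.123)–(-0.3418, 1.4975, 0.123)  len=0.8778
  (v13,v17,v18) [-+-] → (-1.02807, 0.950248, 0.123)–(-1.3839, 0.6665, 0.123)  len=0.4551
  (v15,v20,v16) [--+] → (-2.3791, -0.759065, 0.123)–(-2.3791, 1.14572, 0.123)  len=1.9048
  (v16,v20,v21) [+-+] → (-2.3791, -0.759065, 0.123)–(-2.3791, -1.14572, 0.123)  len=0.3867
  (v17,v22,v18) [++-] → (-1.3839, -0.211342, 0.123)–(-1.3839, 0.6665, 0.123)  len=0.8778
  (v18,v22,v23) [-+-] → (-1.3839, -0.211342, 0.123)–(-1.3839, -0.6665, 0.123)  len=0.4552
  (v20,v25,v21) [--+] → (-0.889928, -2.33338, 0.123)–(-2.3791, -1.14572, 0.123)  len=1.9048
  (v21,v25,v26) [+-+] → (-0.889928, -2.33338, 0.123)–(-0.587611, -2.57446, 0.123)  len=0.3867
  (v22,v27,v23) [++-] → (-0.697629, -1.21375, 0.123)–(-1.3839, -0.6665, 0.123)  len=0.8778
  (v23,v27,v28) [-+-] → (-0.697629, -1.21375, 0.123)–(-0.3418, -1.4975, 0.123)  len=0.4551
  (v25,v30,v26) [--+] → (1.26942, -2.15057, 0.123)–(-0.587611, -2.57446, 0.123)  len=1.9048
  (v26,v30,v31) [+-+] → (1.26942, -2.15057, 0.123)–(1.64639, -2.06452, 0.123)  len=0.3867
  (v27,v32,v28) [++-] → (0.513981, -1.30218, 0.123)–(-0.3418, -1.4975, 0.123)  len=0.8778
  (v28,v32,v33) [-+-] → (0.513981, -1.30218, 0.123)–(0.9577, -1.2009, 0.123)  len=0.4551
  (v30,v0,v31) [--+] → (2.47287, -0.348366, 0.123)–(1.64639, -2.06452, 0.123)  len=1.9048
  (v31,v0,v1) [+-+] → (2.47287, -0.348366, 0.123)–(2.64065, 0, 0.123)  len=0.3867
  (v32,v2,v33) [++-] → (1.33854, -0.410052, 0.123)–(0.9577, -1.2009, 0.123)  len=0.8778
  (v33,v2,v3) [-+-] → (1.33854, -0.410052, 0.123)–(1.536, 0, 0.123)  len=0.4551

Chained into 2 loop(s):
  loop 1: 14 segments, perimeter = 16.0402
  loop 2: 14 segments, perimeter = 9.3303
Total perimeter = 25.371

loops=2 perimeter=25.371
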